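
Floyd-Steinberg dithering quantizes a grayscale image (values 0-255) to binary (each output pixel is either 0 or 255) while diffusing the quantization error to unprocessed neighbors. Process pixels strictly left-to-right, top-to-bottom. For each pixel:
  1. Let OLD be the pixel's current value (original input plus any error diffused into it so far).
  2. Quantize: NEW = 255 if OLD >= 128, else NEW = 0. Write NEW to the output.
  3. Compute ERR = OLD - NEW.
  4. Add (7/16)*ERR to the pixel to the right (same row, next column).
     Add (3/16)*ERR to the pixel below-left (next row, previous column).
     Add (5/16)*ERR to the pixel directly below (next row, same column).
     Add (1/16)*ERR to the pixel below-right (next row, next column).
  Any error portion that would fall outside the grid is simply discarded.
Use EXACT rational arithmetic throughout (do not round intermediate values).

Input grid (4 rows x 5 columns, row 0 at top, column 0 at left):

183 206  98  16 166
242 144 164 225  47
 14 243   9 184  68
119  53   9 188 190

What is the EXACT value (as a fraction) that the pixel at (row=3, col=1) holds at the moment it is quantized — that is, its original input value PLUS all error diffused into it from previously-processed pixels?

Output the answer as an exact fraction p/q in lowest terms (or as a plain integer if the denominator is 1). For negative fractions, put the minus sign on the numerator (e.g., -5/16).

Answer: 121749173/16777216

Derivation:
(0,0): OLD=183 → NEW=255, ERR=-72
(0,1): OLD=349/2 → NEW=255, ERR=-161/2
(0,2): OLD=2009/32 → NEW=0, ERR=2009/32
(0,3): OLD=22255/512 → NEW=0, ERR=22255/512
(0,4): OLD=1515657/8192 → NEW=255, ERR=-573303/8192
(1,0): OLD=6541/32 → NEW=255, ERR=-1619/32
(1,1): OLD=26619/256 → NEW=0, ERR=26619/256
(1,2): OLD=1902423/8192 → NEW=255, ERR=-186537/8192
(1,3): OLD=7190059/32768 → NEW=255, ERR=-1165781/32768
(1,4): OLD=6439329/524288 → NEW=0, ERR=6439329/524288
(2,0): OLD=72441/4096 → NEW=0, ERR=72441/4096
(2,1): OLD=36149635/131072 → NEW=255, ERR=2726275/131072
(2,2): OLD=22674889/2097152 → NEW=0, ERR=22674889/2097152
(2,3): OLD=5989208267/33554432 → NEW=255, ERR=-2567171893/33554432
(2,4): OLD=19403844301/536870912 → NEW=0, ERR=19403844301/536870912
(3,0): OLD=269330473/2097152 → NEW=255, ERR=-265443287/2097152
(3,1): OLD=121749173/16777216 → NEW=0, ERR=121749173/16777216
Target (3,1): original=53, with diffused error = 121749173/16777216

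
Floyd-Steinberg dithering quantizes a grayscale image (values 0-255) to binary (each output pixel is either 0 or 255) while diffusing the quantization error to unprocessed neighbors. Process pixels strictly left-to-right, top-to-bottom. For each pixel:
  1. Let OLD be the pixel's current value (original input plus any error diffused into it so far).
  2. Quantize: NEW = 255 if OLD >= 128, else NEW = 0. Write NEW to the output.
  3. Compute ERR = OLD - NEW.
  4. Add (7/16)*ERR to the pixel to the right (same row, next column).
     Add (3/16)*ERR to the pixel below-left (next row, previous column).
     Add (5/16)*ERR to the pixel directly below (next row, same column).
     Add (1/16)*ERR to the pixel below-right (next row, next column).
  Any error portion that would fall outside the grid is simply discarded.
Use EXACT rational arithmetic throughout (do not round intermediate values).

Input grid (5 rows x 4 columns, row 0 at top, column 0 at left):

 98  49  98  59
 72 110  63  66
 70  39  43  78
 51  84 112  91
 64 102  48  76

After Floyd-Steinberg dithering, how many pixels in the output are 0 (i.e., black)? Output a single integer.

(0,0): OLD=98 → NEW=0, ERR=98
(0,1): OLD=735/8 → NEW=0, ERR=735/8
(0,2): OLD=17689/128 → NEW=255, ERR=-14951/128
(0,3): OLD=16175/2048 → NEW=0, ERR=16175/2048
(1,0): OLD=15341/128 → NEW=0, ERR=15341/128
(1,1): OLD=179579/1024 → NEW=255, ERR=-81541/1024
(1,2): OLD=-36585/32768 → NEW=0, ERR=-36585/32768
(1,3): OLD=31813457/524288 → NEW=0, ERR=31813457/524288
(2,0): OLD=1515897/16384 → NEW=0, ERR=1515897/16384
(2,1): OLD=32440771/524288 → NEW=0, ERR=32440771/524288
(2,2): OLD=79820015/1048576 → NEW=0, ERR=79820015/1048576
(2,3): OLD=2184326803/16777216 → NEW=255, ERR=-2093863277/16777216
(3,0): OLD=767684841/8388608 → NEW=0, ERR=767684841/8388608
(3,1): OLD=21935164343/134217728 → NEW=255, ERR=-12290356297/134217728
(3,2): OLD=163622602825/2147483648 → NEW=0, ERR=163622602825/2147483648
(3,3): OLD=3095493304703/34359738368 → NEW=0, ERR=3095493304703/34359738368
(4,0): OLD=161982671861/2147483648 → NEW=0, ERR=161982671861/2147483648
(4,1): OLD=2171369320287/17179869184 → NEW=0, ERR=2171369320287/17179869184
(4,2): OLD=76017406478719/549755813888 → NEW=255, ERR=-64170326062721/549755813888
(4,3): OLD=508837637948201/8796093022208 → NEW=0, ERR=508837637948201/8796093022208
Output grid:
  Row 0: ..#.  (3 black, running=3)
  Row 1: .#..  (3 black, running=6)
  Row 2: ...#  (3 black, running=9)
  Row 3: .#..  (3 black, running=12)
  Row 4: ..#.  (3 black, running=15)

Answer: 15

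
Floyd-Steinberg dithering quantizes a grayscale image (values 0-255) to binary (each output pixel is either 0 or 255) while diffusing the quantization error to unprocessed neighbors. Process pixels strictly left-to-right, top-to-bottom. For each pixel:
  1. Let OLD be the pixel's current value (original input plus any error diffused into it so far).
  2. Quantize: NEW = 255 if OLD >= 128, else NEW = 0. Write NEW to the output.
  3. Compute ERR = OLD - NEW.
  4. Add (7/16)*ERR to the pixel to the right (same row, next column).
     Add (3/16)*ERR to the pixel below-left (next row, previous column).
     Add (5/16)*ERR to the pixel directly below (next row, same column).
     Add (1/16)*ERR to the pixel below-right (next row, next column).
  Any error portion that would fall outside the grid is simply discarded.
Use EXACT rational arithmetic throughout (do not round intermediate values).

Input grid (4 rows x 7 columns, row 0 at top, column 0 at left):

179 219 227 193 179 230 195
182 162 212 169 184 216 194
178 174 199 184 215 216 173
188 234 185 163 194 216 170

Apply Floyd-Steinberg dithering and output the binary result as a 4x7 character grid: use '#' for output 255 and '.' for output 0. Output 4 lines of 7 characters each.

Answer: #######
#.#.##.
####.##
#.#.###

Derivation:
(0,0): OLD=179 → NEW=255, ERR=-76
(0,1): OLD=743/4 → NEW=255, ERR=-277/4
(0,2): OLD=12589/64 → NEW=255, ERR=-3731/64
(0,3): OLD=171515/1024 → NEW=255, ERR=-89605/1024
(0,4): OLD=2305501/16384 → NEW=255, ERR=-1872419/16384
(0,5): OLD=47186187/262144 → NEW=255, ERR=-19660533/262144
(0,6): OLD=680265549/4194304 → NEW=255, ERR=-389281971/4194304
(1,0): OLD=9297/64 → NEW=255, ERR=-7023/64
(1,1): OLD=39255/512 → NEW=0, ERR=39255/512
(1,2): OLD=3384771/16384 → NEW=255, ERR=-793149/16384
(1,3): OLD=6252375/65536 → NEW=0, ERR=6252375/65536
(1,4): OLD=715104437/4194304 → NEW=255, ERR=-354443083/4194304
(1,5): OLD=4397192613/33554432 → NEW=255, ERR=-4159187547/33554432
(1,6): OLD=56950817035/536870912 → NEW=0, ERR=56950817035/536870912
(2,0): OLD=1295021/8192 → NEW=255, ERR=-793939/8192
(2,1): OLD=36601375/262144 → NEW=255, ERR=-30245345/262144
(2,2): OLD=654624221/4194304 → NEW=255, ERR=-414923299/4194304
(2,3): OLD=5088976245/33554432 → NEW=255, ERR=-3467403915/33554432
(2,4): OLD=33850674357/268435456 → NEW=0, ERR=33850674357/268435456
(2,5): OLD=2122084045591/8589934592 → NEW=255, ERR=-68349275369/8589934592
(2,6): OLD=26789807373841/137438953472 → NEW=255, ERR=-8257125761519/137438953472
(3,0): OLD=570762877/4194304 → NEW=255, ERR=-498784643/4194304
(3,1): OLD=4070543705/33554432 → NEW=0, ERR=4070543705/33554432
(3,2): OLD=48472188395/268435456 → NEW=255, ERR=-19978852885/268435456
(3,3): OLD=124132118597/1073741824 → NEW=0, ERR=124132118597/1073741824
(3,4): OLD=37937960283773/137438953472 → NEW=255, ERR=2891027148413/137438953472
(3,5): OLD=241159219597415/1099511627776 → NEW=255, ERR=-39216245485465/1099511627776
(3,6): OLD=2377124171444473/17592186044416 → NEW=255, ERR=-2108883269881607/17592186044416
Row 0: #######
Row 1: #.#.##.
Row 2: ####.##
Row 3: #.#.###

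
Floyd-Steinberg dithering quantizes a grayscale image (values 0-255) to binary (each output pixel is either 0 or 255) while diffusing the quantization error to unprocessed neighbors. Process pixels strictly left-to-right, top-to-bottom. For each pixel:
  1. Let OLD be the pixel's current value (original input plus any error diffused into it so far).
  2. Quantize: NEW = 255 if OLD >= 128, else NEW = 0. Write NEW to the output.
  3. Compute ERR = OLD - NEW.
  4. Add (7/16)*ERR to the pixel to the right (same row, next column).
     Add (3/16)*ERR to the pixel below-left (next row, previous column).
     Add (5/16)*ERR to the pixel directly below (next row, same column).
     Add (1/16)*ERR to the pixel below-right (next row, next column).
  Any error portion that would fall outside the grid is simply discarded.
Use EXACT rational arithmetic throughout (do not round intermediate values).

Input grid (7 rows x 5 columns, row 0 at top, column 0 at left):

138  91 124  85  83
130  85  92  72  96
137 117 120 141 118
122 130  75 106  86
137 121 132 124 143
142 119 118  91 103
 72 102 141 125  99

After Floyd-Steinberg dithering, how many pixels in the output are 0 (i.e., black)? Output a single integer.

(0,0): OLD=138 → NEW=255, ERR=-117
(0,1): OLD=637/16 → NEW=0, ERR=637/16
(0,2): OLD=36203/256 → NEW=255, ERR=-29077/256
(0,3): OLD=144621/4096 → NEW=0, ERR=144621/4096
(0,4): OLD=6451835/65536 → NEW=0, ERR=6451835/65536
(1,0): OLD=25831/256 → NEW=0, ERR=25831/256
(1,1): OLD=231377/2048 → NEW=0, ERR=231377/2048
(1,2): OLD=7539365/65536 → NEW=0, ERR=7539365/65536
(1,3): OLD=37938625/262144 → NEW=255, ERR=-28908095/262144
(1,4): OLD=338588963/4194304 → NEW=0, ERR=338588963/4194304
(2,0): OLD=6216587/32768 → NEW=255, ERR=-2139253/32768
(2,1): OLD=158985001/1048576 → NEW=255, ERR=-108401879/1048576
(2,2): OLD=1629169851/16777216 → NEW=0, ERR=1629169851/16777216
(2,3): OLD=45996142849/268435456 → NEW=255, ERR=-22454898431/268435456
(2,4): OLD=428368430791/4294967296 → NEW=0, ERR=428368430791/4294967296
(3,0): OLD=1379334235/16777216 → NEW=0, ERR=1379334235/16777216
(3,1): OLD=19836005311/134217728 → NEW=255, ERR=-14389515329/134217728
(3,2): OLD=155887344357/4294967296 → NEW=0, ERR=155887344357/4294967296
(3,3): OLD=1035157105533/8589934592 → NEW=0, ERR=1035157105533/8589934592
(3,4): OLD=22630977295441/137438953472 → NEW=255, ERR=-12415955839919/137438953472
(4,0): OLD=306210083189/2147483648 → NEW=255, ERR=-241398247051/2147483648
(4,1): OLD=3453930370933/68719476736 → NEW=0, ERR=3453930370933/68719476736
(4,2): OLD=199260373695867/1099511627776 → NEW=255, ERR=-81115091387013/1099511627776
(4,3): OLD=2018050197336949/17592186044416 → NEW=0, ERR=2018050197336949/17592186044416
(4,4): OLD=48551063065565875/281474976710656 → NEW=255, ERR=-23225055995651405/281474976710656
(5,0): OLD=127868722728831/1099511627776 → NEW=0, ERR=127868722728831/1099511627776
(5,1): OLD=1448962225705405/8796093022208 → NEW=255, ERR=-794041494957635/8796093022208
(5,2): OLD=22546615778459173/281474976710656 → NEW=0, ERR=22546615778459173/281474976710656
(5,3): OLD=159664315236213931/1125899906842624 → NEW=255, ERR=-127440161008655189/1125899906842624
(5,4): OLD=628056012132594665/18014398509481984 → NEW=0, ERR=628056012132594665/18014398509481984
(6,0): OLD=12865723585863951/140737488355328 → NEW=0, ERR=12865723585863951/140737488355328
(6,1): OLD=612814893354622561/4503599627370496 → NEW=255, ERR=-535603011624853919/4503599627370496
(6,2): OLD=6278797762728423995/72057594037927936 → NEW=0, ERR=6278797762728423995/72057594037927936
(6,3): OLD=160594526677061863753/1152921504606846976 → NEW=255, ERR=-133400456997684115127/1152921504606846976
(6,4): OLD=962903663323024183359/18446744073709551616 → NEW=0, ERR=962903663323024183359/18446744073709551616
Output grid:
  Row 0: #.#..  (3 black, running=3)
  Row 1: ...#.  (4 black, running=7)
  Row 2: ##.#.  (2 black, running=9)
  Row 3: .#..#  (3 black, running=12)
  Row 4: #.#.#  (2 black, running=14)
  Row 5: .#.#.  (3 black, running=17)
  Row 6: .#.#.  (3 black, running=20)

Answer: 20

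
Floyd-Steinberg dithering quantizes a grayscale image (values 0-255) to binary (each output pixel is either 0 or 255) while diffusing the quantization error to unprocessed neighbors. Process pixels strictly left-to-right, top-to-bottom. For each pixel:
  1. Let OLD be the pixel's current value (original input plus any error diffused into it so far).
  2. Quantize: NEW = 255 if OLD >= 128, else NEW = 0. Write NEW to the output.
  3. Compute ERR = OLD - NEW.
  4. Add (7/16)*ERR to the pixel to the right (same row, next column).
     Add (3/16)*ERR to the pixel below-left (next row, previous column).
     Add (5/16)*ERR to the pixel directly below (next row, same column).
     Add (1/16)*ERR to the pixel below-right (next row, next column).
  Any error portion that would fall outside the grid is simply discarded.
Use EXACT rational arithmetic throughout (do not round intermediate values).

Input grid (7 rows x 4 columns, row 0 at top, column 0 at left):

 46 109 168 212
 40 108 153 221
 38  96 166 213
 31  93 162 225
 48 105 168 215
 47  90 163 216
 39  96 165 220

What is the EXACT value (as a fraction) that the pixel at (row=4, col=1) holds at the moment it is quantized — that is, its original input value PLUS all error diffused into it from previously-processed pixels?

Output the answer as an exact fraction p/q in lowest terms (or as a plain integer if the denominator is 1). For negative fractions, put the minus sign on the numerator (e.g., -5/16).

(0,0): OLD=46 → NEW=0, ERR=46
(0,1): OLD=1033/8 → NEW=255, ERR=-1007/8
(0,2): OLD=14455/128 → NEW=0, ERR=14455/128
(0,3): OLD=535361/2048 → NEW=255, ERR=13121/2048
(1,0): OLD=3939/128 → NEW=0, ERR=3939/128
(1,1): OLD=108725/1024 → NEW=0, ERR=108725/1024
(1,2): OLD=7473625/32768 → NEW=255, ERR=-882215/32768
(1,3): OLD=114442303/524288 → NEW=255, ERR=-19251137/524288
(2,0): OLD=1106327/16384 → NEW=0, ERR=1106327/16384
(2,1): OLD=81577965/524288 → NEW=255, ERR=-52115475/524288
(2,2): OLD=119379649/1048576 → NEW=0, ERR=119379649/1048576
(2,3): OLD=4188462301/16777216 → NEW=255, ERR=-89727779/16777216
(3,0): OLD=280712743/8388608 → NEW=0, ERR=280712743/8388608
(3,1): OLD=13709550905/134217728 → NEW=0, ERR=13709550905/134217728
(3,2): OLD=504767154375/2147483648 → NEW=255, ERR=-42841175865/2147483648
(3,3): OLD=7618116644337/34359738368 → NEW=255, ERR=-1143616639503/34359738368
(4,0): OLD=166664887259/2147483648 → NEW=0, ERR=166664887259/2147483648
(4,1): OLD=2907264873233/17179869184 → NEW=255, ERR=-1473601768687/17179869184
Target (4,1): original=105, with diffused error = 2907264873233/17179869184

Answer: 2907264873233/17179869184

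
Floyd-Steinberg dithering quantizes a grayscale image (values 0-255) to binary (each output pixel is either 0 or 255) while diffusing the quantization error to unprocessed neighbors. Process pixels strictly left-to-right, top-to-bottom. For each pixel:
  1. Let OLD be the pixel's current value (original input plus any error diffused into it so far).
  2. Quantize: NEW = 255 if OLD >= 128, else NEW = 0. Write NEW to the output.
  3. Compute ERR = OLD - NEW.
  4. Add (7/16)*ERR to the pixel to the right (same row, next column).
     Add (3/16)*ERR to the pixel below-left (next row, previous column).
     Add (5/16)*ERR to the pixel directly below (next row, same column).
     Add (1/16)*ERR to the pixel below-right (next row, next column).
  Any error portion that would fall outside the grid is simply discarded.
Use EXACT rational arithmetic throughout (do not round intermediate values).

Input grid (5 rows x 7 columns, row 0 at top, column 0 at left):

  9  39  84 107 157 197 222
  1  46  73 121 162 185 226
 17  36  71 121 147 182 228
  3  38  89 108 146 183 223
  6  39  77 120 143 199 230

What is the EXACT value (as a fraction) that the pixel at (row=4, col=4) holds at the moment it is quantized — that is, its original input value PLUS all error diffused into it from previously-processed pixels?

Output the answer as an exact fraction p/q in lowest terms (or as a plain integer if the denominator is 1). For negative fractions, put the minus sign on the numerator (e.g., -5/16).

(0,0): OLD=9 → NEW=0, ERR=9
(0,1): OLD=687/16 → NEW=0, ERR=687/16
(0,2): OLD=26313/256 → NEW=0, ERR=26313/256
(0,3): OLD=622463/4096 → NEW=255, ERR=-422017/4096
(0,4): OLD=7335033/65536 → NEW=0, ERR=7335033/65536
(0,5): OLD=257914703/1048576 → NEW=255, ERR=-9472177/1048576
(0,6): OLD=3658236713/16777216 → NEW=255, ERR=-619953367/16777216
(1,0): OLD=3037/256 → NEW=0, ERR=3037/256
(1,1): OLD=172939/2048 → NEW=0, ERR=172939/2048
(1,2): OLD=8220135/65536 → NEW=0, ERR=8220135/65536
(1,3): OLD=44849627/262144 → NEW=255, ERR=-21997093/262144
(1,4): OLD=2552340145/16777216 → NEW=255, ERR=-1725849935/16777216
(1,5): OLD=18419872001/134217728 → NEW=255, ERR=-15805648639/134217728
(1,6): OLD=348681190639/2147483648 → NEW=255, ERR=-198927139601/2147483648
(2,0): OLD=1197353/32768 → NEW=0, ERR=1197353/32768
(2,1): OLD=107619795/1048576 → NEW=0, ERR=107619795/1048576
(2,2): OLD=2426711353/16777216 → NEW=255, ERR=-1851478727/16777216
(2,3): OLD=4704037041/134217728 → NEW=0, ERR=4704037041/134217728
(2,4): OLD=110447450305/1073741824 → NEW=0, ERR=110447450305/1073741824
(2,5): OLD=5717594585643/34359738368 → NEW=255, ERR=-3044138698197/34359738368
(2,6): OLD=84074937459421/549755813888 → NEW=255, ERR=-56112795082019/549755813888
(3,0): OLD=564767513/16777216 → NEW=0, ERR=564767513/16777216
(3,1): OLD=8911056037/134217728 → NEW=0, ERR=8911056037/134217728
(3,2): OLD=103665866367/1073741824 → NEW=0, ERR=103665866367/1073741824
(3,3): OLD=745524032617/4294967296 → NEW=255, ERR=-349692627863/4294967296
(3,4): OLD=70424971104025/549755813888 → NEW=255, ERR=-69762761437415/549755813888
(3,5): OLD=383012653228251/4398046511104 → NEW=0, ERR=383012653228251/4398046511104
(3,6): OLD=15739156967566853/70368744177664 → NEW=255, ERR=-2204872797737467/70368744177664
(4,0): OLD=62208770519/2147483648 → NEW=0, ERR=62208770519/2147483648
(4,1): OLD=3182661112811/34359738368 → NEW=0, ERR=3182661112811/34359738368
(4,2): OLD=75084971354533/549755813888 → NEW=255, ERR=-65102761186907/549755813888
(4,3): OLD=109898595895975/4398046511104 → NEW=0, ERR=109898595895975/4398046511104
(4,4): OLD=4416231419967109/35184372088832 → NEW=0, ERR=4416231419967109/35184372088832
Target (4,4): original=143, with diffused error = 4416231419967109/35184372088832

Answer: 4416231419967109/35184372088832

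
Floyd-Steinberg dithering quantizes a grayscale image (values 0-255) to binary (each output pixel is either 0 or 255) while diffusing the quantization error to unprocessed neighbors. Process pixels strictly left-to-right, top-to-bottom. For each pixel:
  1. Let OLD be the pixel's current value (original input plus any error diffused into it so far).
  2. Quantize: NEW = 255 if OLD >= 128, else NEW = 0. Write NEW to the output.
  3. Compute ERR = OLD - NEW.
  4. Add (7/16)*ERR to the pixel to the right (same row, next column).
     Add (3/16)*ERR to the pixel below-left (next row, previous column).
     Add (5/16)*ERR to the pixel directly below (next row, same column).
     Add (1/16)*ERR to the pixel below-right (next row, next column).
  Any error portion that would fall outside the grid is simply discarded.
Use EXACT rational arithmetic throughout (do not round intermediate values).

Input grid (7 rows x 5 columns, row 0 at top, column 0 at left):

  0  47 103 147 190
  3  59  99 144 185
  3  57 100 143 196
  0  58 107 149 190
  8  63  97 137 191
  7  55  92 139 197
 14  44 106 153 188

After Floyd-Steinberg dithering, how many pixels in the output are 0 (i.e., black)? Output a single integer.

(0,0): OLD=0 → NEW=0, ERR=0
(0,1): OLD=47 → NEW=0, ERR=47
(0,2): OLD=1977/16 → NEW=0, ERR=1977/16
(0,3): OLD=51471/256 → NEW=255, ERR=-13809/256
(0,4): OLD=681577/4096 → NEW=255, ERR=-362903/4096
(1,0): OLD=189/16 → NEW=0, ERR=189/16
(1,1): OLD=13059/128 → NEW=0, ERR=13059/128
(1,2): OLD=717095/4096 → NEW=255, ERR=-327385/4096
(1,3): OLD=1364543/16384 → NEW=0, ERR=1364543/16384
(1,4): OLD=49906605/262144 → NEW=255, ERR=-16940115/262144
(2,0): OLD=52881/2048 → NEW=0, ERR=52881/2048
(2,1): OLD=5631555/65536 → NEW=0, ERR=5631555/65536
(2,2): OLD=141148409/1048576 → NEW=255, ERR=-126238471/1048576
(2,3): OLD=1665034411/16777216 → NEW=0, ERR=1665034411/16777216
(2,4): OLD=60245045485/268435456 → NEW=255, ERR=-8205995795/268435456
(3,0): OLD=25355625/1048576 → NEW=0, ERR=25355625/1048576
(3,1): OLD=624725981/8388608 → NEW=0, ERR=624725981/8388608
(3,2): OLD=33806461159/268435456 → NEW=0, ERR=33806461159/268435456
(3,3): OLD=119107884017/536870912 → NEW=255, ERR=-17794198543/536870912
(3,4): OLD=1478749325881/8589934592 → NEW=255, ERR=-711683995079/8589934592
(4,0): OLD=3962144767/134217728 → NEW=0, ERR=3962144767/134217728
(4,1): OLD=533919546823/4294967296 → NEW=0, ERR=533919546823/4294967296
(4,2): OLD=13000541901113/68719476736 → NEW=255, ERR=-4522924666567/68719476736
(4,3): OLD=99158371446631/1099511627776 → NEW=0, ERR=99158371446631/1099511627776
(4,4): OLD=3562295859143249/17592186044416 → NEW=255, ERR=-923711582182831/17592186044416
(5,0): OLD=2716738140341/68719476736 → NEW=0, ERR=2716738140341/68719476736
(5,1): OLD=55331857188455/549755813888 → NEW=0, ERR=55331857188455/549755813888
(5,2): OLD=2465451661725863/17592186044416 → NEW=255, ERR=-2020555779600217/17592186044416
(5,3): OLD=7246199390030125/70368744177664 → NEW=0, ERR=7246199390030125/70368744177664
(5,4): OLD=260397581507135567/1125899906842624 → NEW=255, ERR=-26706894737733553/1125899906842624
(6,0): OLD=397810399489917/8796093022208 → NEW=0, ERR=397810399489917/8796093022208
(6,1): OLD=21441159343407147/281474976710656 → NEW=0, ERR=21441159343407147/281474976710656
(6,2): OLD=581109517097955705/4503599627370496 → NEW=255, ERR=-567308387881520775/4503599627370496
(6,3): OLD=8534691961011510595/72057594037927936 → NEW=0, ERR=8534691961011510595/72057594037927936
(6,4): OLD=275365988452483916693/1152921504606846976 → NEW=255, ERR=-18628995222262062187/1152921504606846976
Output grid:
  Row 0: ...##  (3 black, running=3)
  Row 1: ..#.#  (3 black, running=6)
  Row 2: ..#.#  (3 black, running=9)
  Row 3: ...##  (3 black, running=12)
  Row 4: ..#.#  (3 black, running=15)
  Row 5: ..#.#  (3 black, running=18)
  Row 6: ..#.#  (3 black, running=21)

Answer: 21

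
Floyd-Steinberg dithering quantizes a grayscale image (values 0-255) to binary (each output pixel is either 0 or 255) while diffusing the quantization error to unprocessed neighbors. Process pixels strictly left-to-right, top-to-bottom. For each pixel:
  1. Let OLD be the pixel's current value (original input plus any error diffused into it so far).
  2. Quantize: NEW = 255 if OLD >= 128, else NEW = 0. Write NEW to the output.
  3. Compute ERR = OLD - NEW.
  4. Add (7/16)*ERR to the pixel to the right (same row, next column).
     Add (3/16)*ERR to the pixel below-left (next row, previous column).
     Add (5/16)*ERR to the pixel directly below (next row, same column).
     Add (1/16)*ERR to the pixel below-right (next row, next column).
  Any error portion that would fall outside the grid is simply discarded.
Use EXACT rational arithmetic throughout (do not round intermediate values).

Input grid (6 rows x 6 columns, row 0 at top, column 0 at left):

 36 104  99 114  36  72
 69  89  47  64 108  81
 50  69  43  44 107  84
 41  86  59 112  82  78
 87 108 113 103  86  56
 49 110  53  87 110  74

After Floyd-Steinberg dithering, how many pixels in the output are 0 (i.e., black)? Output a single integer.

(0,0): OLD=36 → NEW=0, ERR=36
(0,1): OLD=479/4 → NEW=0, ERR=479/4
(0,2): OLD=9689/64 → NEW=255, ERR=-6631/64
(0,3): OLD=70319/1024 → NEW=0, ERR=70319/1024
(0,4): OLD=1082057/16384 → NEW=0, ERR=1082057/16384
(0,5): OLD=26448767/262144 → NEW=0, ERR=26448767/262144
(1,0): OLD=6573/64 → NEW=0, ERR=6573/64
(1,1): OLD=78939/512 → NEW=255, ERR=-51621/512
(1,2): OLD=-149545/16384 → NEW=0, ERR=-149545/16384
(1,3): OLD=5726139/65536 → NEW=0, ERR=5726139/65536
(1,4): OLD=797229249/4194304 → NEW=255, ERR=-272318271/4194304
(1,5): OLD=5922498039/67108864 → NEW=0, ERR=5922498039/67108864
(2,0): OLD=517657/8192 → NEW=0, ERR=517657/8192
(2,1): OLD=18309827/262144 → NEW=0, ERR=18309827/262144
(2,2): OLD=338843977/4194304 → NEW=0, ERR=338843977/4194304
(2,3): OLD=3150912001/33554432 → NEW=0, ERR=3150912001/33554432
(2,4): OLD=160848741955/1073741824 → NEW=255, ERR=-112955423165/1073741824
(2,5): OLD=1056507415045/17179869184 → NEW=0, ERR=1056507415045/17179869184
(3,0): OLD=309721065/4194304 → NEW=0, ERR=309721065/4194304
(3,1): OLD=5342884117/33554432 → NEW=255, ERR=-3213496043/33554432
(3,2): OLD=17265532223/268435456 → NEW=0, ERR=17265532223/268435456
(3,3): OLD=2659603959629/17179869184 → NEW=255, ERR=-1721262682291/17179869184
(3,4): OLD=3118752464909/137438953472 → NEW=0, ERR=3118752464909/137438953472
(3,5): OLD=221157083624099/2199023255552 → NEW=0, ERR=221157083624099/2199023255552
(4,0): OLD=49456123815/536870912 → NEW=0, ERR=49456123815/536870912
(4,1): OLD=1160063608859/8589934592 → NEW=255, ERR=-1030369712101/8589934592
(4,2): OLD=15351899805729/274877906944 → NEW=0, ERR=15351899805729/274877906944
(4,3): OLD=459153494486341/4398046511104 → NEW=0, ERR=459153494486341/4398046511104
(4,4): OLD=10651086110147029/70368744177664 → NEW=255, ERR=-7292943655157291/70368744177664
(4,5): OLD=48981723838975155/1125899906842624 → NEW=0, ERR=48981723838975155/1125899906842624
(5,0): OLD=7599889489025/137438953472 → NEW=0, ERR=7599889489025/137438953472
(5,1): OLD=496701649942097/4398046511104 → NEW=0, ERR=496701649942097/4398046511104
(5,2): OLD=4642259083166251/35184372088832 → NEW=255, ERR=-4329755799485909/35184372088832
(5,3): OLD=56120245646207593/1125899906842624 → NEW=0, ERR=56120245646207593/1125899906842624
(5,4): OLD=256934816157414609/2251799813685248 → NEW=0, ERR=256934816157414609/2251799813685248
(5,5): OLD=4721117733929954133/36028797018963968 → NEW=255, ERR=-4466225505905857707/36028797018963968
Output grid:
  Row 0: ..#...  (5 black, running=5)
  Row 1: .#..#.  (4 black, running=9)
  Row 2: ....#.  (5 black, running=14)
  Row 3: .#.#..  (4 black, running=18)
  Row 4: .#..#.  (4 black, running=22)
  Row 5: ..#..#  (4 black, running=26)

Answer: 26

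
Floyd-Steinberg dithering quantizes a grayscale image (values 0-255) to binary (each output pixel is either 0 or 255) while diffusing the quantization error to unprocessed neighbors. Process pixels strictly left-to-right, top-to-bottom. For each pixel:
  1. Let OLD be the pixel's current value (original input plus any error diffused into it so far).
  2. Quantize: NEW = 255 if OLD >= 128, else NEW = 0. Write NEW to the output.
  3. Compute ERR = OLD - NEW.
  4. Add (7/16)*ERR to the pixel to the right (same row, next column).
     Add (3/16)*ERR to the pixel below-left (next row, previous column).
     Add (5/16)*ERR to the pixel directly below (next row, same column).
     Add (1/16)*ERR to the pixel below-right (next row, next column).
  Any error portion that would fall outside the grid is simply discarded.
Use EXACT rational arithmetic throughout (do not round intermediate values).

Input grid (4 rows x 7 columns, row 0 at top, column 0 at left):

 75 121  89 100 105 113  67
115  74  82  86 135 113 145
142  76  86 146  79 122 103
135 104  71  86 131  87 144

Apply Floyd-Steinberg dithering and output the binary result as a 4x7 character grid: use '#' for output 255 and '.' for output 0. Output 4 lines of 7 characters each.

Answer: .#..#..
..#.#.#
#..#.#.
#.#.#.#

Derivation:
(0,0): OLD=75 → NEW=0, ERR=75
(0,1): OLD=2461/16 → NEW=255, ERR=-1619/16
(0,2): OLD=11451/256 → NEW=0, ERR=11451/256
(0,3): OLD=489757/4096 → NEW=0, ERR=489757/4096
(0,4): OLD=10309579/65536 → NEW=255, ERR=-6402101/65536
(0,5): OLD=73674381/1048576 → NEW=0, ERR=73674381/1048576
(0,6): OLD=1639794139/16777216 → NEW=0, ERR=1639794139/16777216
(1,0): OLD=30583/256 → NEW=0, ERR=30583/256
(1,1): OLD=220609/2048 → NEW=0, ERR=220609/2048
(1,2): OLD=10433365/65536 → NEW=255, ERR=-6278315/65536
(1,3): OLD=17283761/262144 → NEW=0, ERR=17283761/262144
(1,4): OLD=2583102323/16777216 → NEW=255, ERR=-1695087757/16777216
(1,5): OLD=13820993635/134217728 → NEW=0, ERR=13820993635/134217728
(1,6): OLD=483154170733/2147483648 → NEW=255, ERR=-64454159507/2147483648
(2,0): OLD=6538203/32768 → NEW=255, ERR=-1817637/32768
(2,1): OLD=78536601/1048576 → NEW=0, ERR=78536601/1048576
(2,2): OLD=1810688523/16777216 → NEW=0, ERR=1810688523/16777216
(2,3): OLD=25352343923/134217728 → NEW=255, ERR=-8873176717/134217728
(2,4): OLD=45023863715/1073741824 → NEW=0, ERR=45023863715/1073741824
(2,5): OLD=5517567952289/34359738368 → NEW=255, ERR=-3244165331551/34359738368
(2,6): OLD=32297533119607/549755813888 → NEW=0, ERR=32297533119607/549755813888
(3,0): OLD=2209712043/16777216 → NEW=255, ERR=-2068478037/16777216
(3,1): OLD=12111152335/134217728 → NEW=0, ERR=12111152335/134217728
(3,2): OLD=146555050525/1073741824 → NEW=255, ERR=-127249114595/1073741824
(3,3): OLD=120688383899/4294967296 → NEW=0, ERR=120688383899/4294967296
(3,4): OLD=73976350077867/549755813888 → NEW=255, ERR=-66211382463573/549755813888
(3,5): OLD=81096003371953/4398046511104 → NEW=0, ERR=81096003371953/4398046511104
(3,6): OLD=11577419347533039/70368744177664 → NEW=255, ERR=-6366610417771281/70368744177664
Row 0: .#..#..
Row 1: ..#.#.#
Row 2: #..#.#.
Row 3: #.#.#.#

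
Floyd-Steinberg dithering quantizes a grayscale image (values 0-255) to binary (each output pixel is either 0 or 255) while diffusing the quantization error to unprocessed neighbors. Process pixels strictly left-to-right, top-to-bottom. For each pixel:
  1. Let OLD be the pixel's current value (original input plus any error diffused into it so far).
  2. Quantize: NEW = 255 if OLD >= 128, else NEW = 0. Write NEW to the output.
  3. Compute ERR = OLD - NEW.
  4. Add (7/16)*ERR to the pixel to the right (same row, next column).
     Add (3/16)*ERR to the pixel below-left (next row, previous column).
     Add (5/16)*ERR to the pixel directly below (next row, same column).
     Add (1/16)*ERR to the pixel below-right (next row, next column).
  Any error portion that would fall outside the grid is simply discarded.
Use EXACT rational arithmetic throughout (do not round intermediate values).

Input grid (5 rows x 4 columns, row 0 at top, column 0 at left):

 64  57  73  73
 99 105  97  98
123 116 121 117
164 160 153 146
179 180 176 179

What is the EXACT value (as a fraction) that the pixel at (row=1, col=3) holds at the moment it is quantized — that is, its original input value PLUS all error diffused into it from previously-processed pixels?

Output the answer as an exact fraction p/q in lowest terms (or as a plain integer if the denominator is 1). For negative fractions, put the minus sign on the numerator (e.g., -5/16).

(0,0): OLD=64 → NEW=0, ERR=64
(0,1): OLD=85 → NEW=0, ERR=85
(0,2): OLD=1763/16 → NEW=0, ERR=1763/16
(0,3): OLD=31029/256 → NEW=0, ERR=31029/256
(1,0): OLD=2159/16 → NEW=255, ERR=-1921/16
(1,1): OLD=13273/128 → NEW=0, ERR=13273/128
(1,2): OLD=839021/4096 → NEW=255, ERR=-205459/4096
(1,3): OLD=7917963/65536 → NEW=0, ERR=7917963/65536
Target (1,3): original=98, with diffused error = 7917963/65536

Answer: 7917963/65536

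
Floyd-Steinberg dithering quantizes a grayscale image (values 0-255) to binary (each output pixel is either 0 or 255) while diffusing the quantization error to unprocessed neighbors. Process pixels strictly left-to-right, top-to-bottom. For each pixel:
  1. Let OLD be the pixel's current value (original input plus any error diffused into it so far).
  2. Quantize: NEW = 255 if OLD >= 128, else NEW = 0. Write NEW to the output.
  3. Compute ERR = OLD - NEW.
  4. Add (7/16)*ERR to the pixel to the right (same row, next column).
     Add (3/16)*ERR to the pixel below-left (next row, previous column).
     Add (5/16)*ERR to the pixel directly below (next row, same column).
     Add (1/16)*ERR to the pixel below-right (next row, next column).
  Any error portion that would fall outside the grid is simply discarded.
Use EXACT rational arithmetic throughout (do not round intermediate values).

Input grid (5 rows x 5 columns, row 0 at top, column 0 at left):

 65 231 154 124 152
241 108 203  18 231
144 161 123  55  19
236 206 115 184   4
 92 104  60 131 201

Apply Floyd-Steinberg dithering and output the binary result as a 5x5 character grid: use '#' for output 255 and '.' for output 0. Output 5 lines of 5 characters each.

(0,0): OLD=65 → NEW=0, ERR=65
(0,1): OLD=4151/16 → NEW=255, ERR=71/16
(0,2): OLD=39921/256 → NEW=255, ERR=-25359/256
(0,3): OLD=330391/4096 → NEW=0, ERR=330391/4096
(0,4): OLD=12274209/65536 → NEW=255, ERR=-4437471/65536
(1,0): OLD=67109/256 → NEW=255, ERR=1829/256
(1,1): OLD=200707/2048 → NEW=0, ERR=200707/2048
(1,2): OLD=15094335/65536 → NEW=255, ERR=-1617345/65536
(1,3): OLD=3544979/262144 → NEW=0, ERR=3544979/262144
(1,4): OLD=926094681/4194304 → NEW=255, ERR=-143452839/4194304
(2,0): OLD=5393873/32768 → NEW=255, ERR=-2961967/32768
(2,1): OLD=155082507/1048576 → NEW=255, ERR=-112304373/1048576
(2,2): OLD=1293381089/16777216 → NEW=0, ERR=1293381089/16777216
(2,3): OLD=22816536595/268435456 → NEW=0, ERR=22816536595/268435456
(2,4): OLD=199045284805/4294967296 → NEW=0, ERR=199045284805/4294967296
(3,0): OLD=3148595137/16777216 → NEW=255, ERR=-1129594943/16777216
(3,1): OLD=20384902829/134217728 → NEW=255, ERR=-13840617811/134217728
(3,2): OLD=443322767103/4294967296 → NEW=0, ERR=443322767103/4294967296
(3,3): OLD=2312650928743/8589934592 → NEW=255, ERR=122217607783/8589934592
(3,4): OLD=4125861087459/137438953472 → NEW=0, ERR=4125861087459/137438953472
(4,0): OLD=110862844463/2147483648 → NEW=0, ERR=110862844463/2147483648
(4,1): OLD=7525198549167/68719476736 → NEW=0, ERR=7525198549167/68719476736
(4,2): OLD=149959735146529/1099511627776 → NEW=255, ERR=-130415729936351/1099511627776
(4,3): OLD=1682396825722543/17592186044416 → NEW=0, ERR=1682396825722543/17592186044416
(4,4): OLD=71244100855613001/281474976710656 → NEW=255, ERR=-532018205604279/281474976710656
Row 0: .##.#
Row 1: #.#.#
Row 2: ##...
Row 3: ##.#.
Row 4: ..#.#

Answer: .##.#
#.#.#
##...
##.#.
..#.#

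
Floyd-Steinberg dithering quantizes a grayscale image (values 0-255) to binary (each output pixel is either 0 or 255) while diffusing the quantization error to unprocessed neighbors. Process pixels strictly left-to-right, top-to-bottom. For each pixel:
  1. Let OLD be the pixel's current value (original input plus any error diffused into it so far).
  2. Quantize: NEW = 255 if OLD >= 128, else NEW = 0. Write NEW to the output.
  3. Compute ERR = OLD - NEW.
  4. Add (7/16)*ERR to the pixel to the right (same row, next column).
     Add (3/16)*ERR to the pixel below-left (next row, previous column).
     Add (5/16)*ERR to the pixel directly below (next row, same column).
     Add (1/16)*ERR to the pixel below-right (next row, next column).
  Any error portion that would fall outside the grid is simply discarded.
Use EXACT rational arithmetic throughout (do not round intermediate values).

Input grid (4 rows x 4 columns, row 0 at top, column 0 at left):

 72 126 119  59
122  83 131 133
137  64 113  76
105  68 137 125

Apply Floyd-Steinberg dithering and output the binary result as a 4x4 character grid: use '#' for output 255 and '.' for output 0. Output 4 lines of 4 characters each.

(0,0): OLD=72 → NEW=0, ERR=72
(0,1): OLD=315/2 → NEW=255, ERR=-195/2
(0,2): OLD=2443/32 → NEW=0, ERR=2443/32
(0,3): OLD=47309/512 → NEW=0, ERR=47309/512
(1,0): OLD=4039/32 → NEW=0, ERR=4039/32
(1,1): OLD=32401/256 → NEW=0, ERR=32401/256
(1,2): OLD=1814213/8192 → NEW=255, ERR=-274747/8192
(1,3): OLD=19919475/131072 → NEW=255, ERR=-13503885/131072
(2,0): OLD=819915/4096 → NEW=255, ERR=-224565/4096
(2,1): OLD=10638601/131072 → NEW=0, ERR=10638601/131072
(2,2): OLD=33193285/262144 → NEW=0, ERR=33193285/262144
(2,3): OLD=407289345/4194304 → NEW=0, ERR=407289345/4194304
(3,0): OLD=216186363/2097152 → NEW=0, ERR=216186363/2097152
(3,1): OLD=5327755557/33554432 → NEW=255, ERR=-3228624603/33554432
(3,2): OLD=84693071259/536870912 → NEW=255, ERR=-52209011301/536870912
(3,3): OLD=1036923773373/8589934592 → NEW=0, ERR=1036923773373/8589934592
Row 0: .#..
Row 1: ..##
Row 2: #...
Row 3: .##.

Answer: .#..
..##
#...
.##.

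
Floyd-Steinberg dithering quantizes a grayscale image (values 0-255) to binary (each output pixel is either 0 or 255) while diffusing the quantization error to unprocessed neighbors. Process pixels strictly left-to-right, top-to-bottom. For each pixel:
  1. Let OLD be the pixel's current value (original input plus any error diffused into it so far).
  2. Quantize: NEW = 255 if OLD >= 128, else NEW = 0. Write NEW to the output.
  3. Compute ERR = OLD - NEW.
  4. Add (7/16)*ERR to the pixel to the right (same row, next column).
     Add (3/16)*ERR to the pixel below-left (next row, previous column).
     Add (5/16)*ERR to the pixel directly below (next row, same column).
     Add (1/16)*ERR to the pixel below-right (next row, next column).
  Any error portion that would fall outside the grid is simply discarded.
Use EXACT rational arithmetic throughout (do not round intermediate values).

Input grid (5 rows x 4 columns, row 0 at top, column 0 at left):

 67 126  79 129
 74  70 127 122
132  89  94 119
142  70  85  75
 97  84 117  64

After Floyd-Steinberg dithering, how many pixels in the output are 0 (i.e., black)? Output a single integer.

(0,0): OLD=67 → NEW=0, ERR=67
(0,1): OLD=2485/16 → NEW=255, ERR=-1595/16
(0,2): OLD=9059/256 → NEW=0, ERR=9059/256
(0,3): OLD=591797/4096 → NEW=255, ERR=-452683/4096
(1,0): OLD=19519/256 → NEW=0, ERR=19519/256
(1,1): OLD=170041/2048 → NEW=0, ERR=170041/2048
(1,2): OLD=9661997/65536 → NEW=255, ERR=-7049683/65536
(1,3): OLD=44682955/1048576 → NEW=0, ERR=44682955/1048576
(2,0): OLD=5616259/32768 → NEW=255, ERR=-2739581/32768
(2,1): OLD=66023505/1048576 → NEW=0, ERR=66023505/1048576
(2,2): OLD=212044757/2097152 → NEW=0, ERR=212044757/2097152
(2,3): OLD=5698530401/33554432 → NEW=255, ERR=-2857849759/33554432
(3,0): OLD=2142102227/16777216 → NEW=0, ERR=2142102227/16777216
(3,1): OLD=42753486605/268435456 → NEW=255, ERR=-25697554675/268435456
(3,2): OLD=269211604979/4294967296 → NEW=0, ERR=269211604979/4294967296
(3,3): OLD=5643685806629/68719476736 → NEW=0, ERR=5643685806629/68719476736
(4,0): OLD=510887341847/4294967296 → NEW=0, ERR=510887341847/4294967296
(4,1): OLD=4324428024901/34359738368 → NEW=0, ERR=4324428024901/34359738368
(4,2): OLD=221074264619813/1099511627776 → NEW=255, ERR=-59301200463067/1099511627776
(4,3): OLD=1231204539006099/17592186044416 → NEW=0, ERR=1231204539006099/17592186044416
Output grid:
  Row 0: .#.#  (2 black, running=2)
  Row 1: ..#.  (3 black, running=5)
  Row 2: #..#  (2 black, running=7)
  Row 3: .#..  (3 black, running=10)
  Row 4: ..#.  (3 black, running=13)

Answer: 13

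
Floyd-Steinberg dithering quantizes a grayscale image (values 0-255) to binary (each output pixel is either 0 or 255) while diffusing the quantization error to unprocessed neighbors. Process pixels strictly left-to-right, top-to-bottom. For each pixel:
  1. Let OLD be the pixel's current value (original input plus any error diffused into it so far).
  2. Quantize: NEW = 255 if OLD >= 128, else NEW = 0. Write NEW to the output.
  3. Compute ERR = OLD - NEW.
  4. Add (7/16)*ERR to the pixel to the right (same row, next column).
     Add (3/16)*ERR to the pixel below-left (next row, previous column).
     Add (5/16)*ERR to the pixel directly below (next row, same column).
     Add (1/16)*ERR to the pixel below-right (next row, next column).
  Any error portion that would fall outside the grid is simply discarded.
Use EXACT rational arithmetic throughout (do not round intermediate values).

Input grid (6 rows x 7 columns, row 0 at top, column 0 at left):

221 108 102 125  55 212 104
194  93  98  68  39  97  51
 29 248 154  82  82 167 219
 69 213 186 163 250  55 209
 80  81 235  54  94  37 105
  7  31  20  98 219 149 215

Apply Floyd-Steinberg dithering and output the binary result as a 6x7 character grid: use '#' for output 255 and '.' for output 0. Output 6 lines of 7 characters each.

(0,0): OLD=221 → NEW=255, ERR=-34
(0,1): OLD=745/8 → NEW=0, ERR=745/8
(0,2): OLD=18271/128 → NEW=255, ERR=-14369/128
(0,3): OLD=155417/2048 → NEW=0, ERR=155417/2048
(0,4): OLD=2890159/32768 → NEW=0, ERR=2890159/32768
(0,5): OLD=131380169/524288 → NEW=255, ERR=-2313271/524288
(0,6): OLD=856222335/8388608 → NEW=0, ERR=856222335/8388608
(1,0): OLD=25707/128 → NEW=255, ERR=-6933/128
(1,1): OLD=77037/1024 → NEW=0, ERR=77037/1024
(1,2): OLD=3797233/32768 → NEW=0, ERR=3797233/32768
(1,3): OLD=19914397/131072 → NEW=255, ERR=-13508963/131072
(1,4): OLD=212964407/8388608 → NEW=0, ERR=212964407/8388608
(1,5): OLD=8816678247/67108864 → NEW=255, ERR=-8296082073/67108864
(1,6): OLD=30641053225/1073741824 → NEW=0, ERR=30641053225/1073741824
(2,0): OLD=428927/16384 → NEW=0, ERR=428927/16384
(2,1): OLD=157971173/524288 → NEW=255, ERR=24277733/524288
(2,2): OLD=1642903791/8388608 → NEW=255, ERR=-496191249/8388608
(2,3): OLD=2410315831/67108864 → NEW=0, ERR=2410315831/67108864
(2,4): OLD=40816390695/536870912 → NEW=0, ERR=40816390695/536870912
(2,5): OLD=2895963661389/17179869184 → NEW=255, ERR=-1484902980531/17179869184
(2,6): OLD=50131428004331/274877906944 → NEW=255, ERR=-19962438266389/274877906944
(3,0): OLD=720275471/8388608 → NEW=0, ERR=720275471/8388608
(3,1): OLD=17151779939/67108864 → NEW=255, ERR=39019619/67108864
(3,2): OLD=95239981977/536870912 → NEW=255, ERR=-41662100583/536870912
(3,3): OLD=323907549951/2147483648 → NEW=255, ERR=-223700780289/2147483648
(3,4): OLD=58885187462159/274877906944 → NEW=255, ERR=-11208678808561/274877906944
(3,5): OLD=2825122622493/2199023255552 → NEW=0, ERR=2825122622493/2199023255552
(3,6): OLD=6384744512759811/35184372088832 → NEW=255, ERR=-2587270369892349/35184372088832
(4,0): OLD=114827423617/1073741824 → NEW=0, ERR=114827423617/1073741824
(4,1): OLD=2040705595533/17179869184 → NEW=0, ERR=2040705595533/17179869184
(4,2): OLD=66856481502819/274877906944 → NEW=255, ERR=-3237384767901/274877906944
(4,3): OLD=8353643457585/2199023255552 → NEW=0, ERR=8353643457585/2199023255552
(4,4): OLD=1348432548531203/17592186044416 → NEW=0, ERR=1348432548531203/17592186044416
(4,5): OLD=30736691768651971/562949953421312 → NEW=0, ERR=30736691768651971/562949953421312
(4,6): OLD=954654365928338245/9007199254740992 → NEW=0, ERR=954654365928338245/9007199254740992
(5,0): OLD=17232456024567/274877906944 → NEW=0, ERR=17232456024567/274877906944
(5,1): OLD=219953373900541/2199023255552 → NEW=0, ERR=219953373900541/2199023255552
(5,2): OLD=1200068457482683/17592186044416 → NEW=0, ERR=1200068457482683/17592186044416
(5,3): OLD=20078638839387207/140737488355328 → NEW=255, ERR=-15809420691221433/140737488355328
(5,4): OLD=1840010673230167277/9007199254740992 → NEW=255, ERR=-456825136728785683/9007199254740992
(5,5): OLD=12144341485163086749/72057594037927936 → NEW=255, ERR=-6230344994508536931/72057594037927936
(5,6): OLD=246386179712433323411/1152921504606846976 → NEW=255, ERR=-47608803962312655469/1152921504606846976
Row 0: #.#..#.
Row 1: #..#.#.
Row 2: .##..##
Row 3: .####.#
Row 4: ..#....
Row 5: ...####

Answer: #.#..#.
#..#.#.
.##..##
.####.#
..#....
...####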